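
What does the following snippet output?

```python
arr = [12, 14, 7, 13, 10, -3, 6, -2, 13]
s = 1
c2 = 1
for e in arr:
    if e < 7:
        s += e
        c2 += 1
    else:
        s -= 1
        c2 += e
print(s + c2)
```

69

e=12: not <7, s = 1-1 = 0; c2=13
e=14: not <7, s = 0-1 = -1; c2=27
e=7: not <7, s = (-1)-1 = -2; c2=34
e=13: not <7, s = (-2)-1 = -3; c2=47
e=10: not <7, s = (-3)-1 = -4; c2=57
e=-3: <7, s = (-4)+(-3) = -7; c2=58
e=6: <7, s = (-7)+6 = -1; c2=59
e=-2: <7, s = (-1)+(-2) = -3; c2=60
e=13: not <7, s = (-3)-1 = -4; c2=73
s+c2 = (-4)+73 = 69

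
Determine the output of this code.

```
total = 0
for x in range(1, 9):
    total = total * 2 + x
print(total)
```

502

x=1: total = 0*2+1 = 1
x=2: total = 1*2+2 = 4
x=3: total = 4*2+3 = 11
x=4: total = 11*2+4 = 26
x=5: total = 26*2+5 = 57
x=6: total = 57*2+6 = 120
x=7: total = 120*2+7 = 247
x=8: total = 247*2+8 = 502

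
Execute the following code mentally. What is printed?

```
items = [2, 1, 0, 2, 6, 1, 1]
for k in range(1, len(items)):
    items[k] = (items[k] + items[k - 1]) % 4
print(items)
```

[2, 3, 3, 1, 3, 0, 1]

k=1: items[1] = (1+2)%4 = 3 → [2, 3, 0, 2, 6, 1, 1]
k=2: items[2] = (0+3)%4 = 3 → [2, 3, 3, 2, 6, 1, 1]
k=3: items[3] = (2+3)%4 = 1 → [2, 3, 3, 1, 6, 1, 1]
k=4: items[4] = (6+1)%4 = 3 → [2, 3, 3, 1, 3, 1, 1]
k=5: items[5] = (1+3)%4 = 0 → [2, 3, 3, 1, 3, 0, 1]
k=6: items[6] = (1+0)%4 = 1 → [2, 3, 3, 1, 3, 0, 1]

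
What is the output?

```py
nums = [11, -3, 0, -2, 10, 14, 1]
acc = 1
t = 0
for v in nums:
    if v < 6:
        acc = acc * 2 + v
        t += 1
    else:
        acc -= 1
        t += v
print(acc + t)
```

v=11: not <6, acc = 1-1 = 0; t=11
v=-3: <6, acc = 0*2+(-3) = -3; t=12
v=0: <6, acc = (-3)*2+0 = -6; t=13
v=-2: <6, acc = (-6)*2+(-2) = -14; t=14
v=10: not <6, acc = (-14)-1 = -15; t=24
v=14: not <6, acc = (-15)-1 = -16; t=38
v=1: <6, acc = (-16)*2+1 = -31; t=39
acc+t = (-31)+39 = 8

8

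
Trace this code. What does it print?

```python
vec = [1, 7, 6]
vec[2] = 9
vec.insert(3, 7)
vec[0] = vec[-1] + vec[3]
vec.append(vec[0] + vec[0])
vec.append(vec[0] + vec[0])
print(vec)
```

vec[2] = 9 → [1, 7, 9]
insert 7 at 3 → [1, 7, 9, 7]
vec[0] = vec[-1]+vec[3] = 7+7 = 14 → [14, 7, 9, 7]
append vec[0]+vec[0] = 14+14 = 28 → [14, 7, 9, 7, 28]
append vec[0]+vec[0] = 14+14 = 28 → [14, 7, 9, 7, 28, 28]

[14, 7, 9, 7, 28, 28]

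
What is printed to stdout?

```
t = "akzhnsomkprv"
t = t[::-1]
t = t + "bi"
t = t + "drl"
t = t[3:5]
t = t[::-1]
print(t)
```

mk

reverse → 'vrpkmosnhzka'
+ 'bi' → 'vrpkmosnhzkabi'
+ 'drl' → 'vrpkmosnhzkabidrl'
slice [3:5] → 'km'
reverse → 'mk'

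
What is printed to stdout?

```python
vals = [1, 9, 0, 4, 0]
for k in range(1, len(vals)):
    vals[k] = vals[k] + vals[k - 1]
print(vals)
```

k=1: vals[1] = 9+1 = 10 → [1, 10, 0, 4, 0]
k=2: vals[2] = 0+10 = 10 → [1, 10, 10, 4, 0]
k=3: vals[3] = 4+10 = 14 → [1, 10, 10, 14, 0]
k=4: vals[4] = 0+14 = 14 → [1, 10, 10, 14, 14]

[1, 10, 10, 14, 14]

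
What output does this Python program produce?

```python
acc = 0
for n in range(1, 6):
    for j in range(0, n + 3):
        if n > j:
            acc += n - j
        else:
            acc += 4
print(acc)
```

95

n=1,j=0: 1>0, acc = 0+1 = 1
n=1,j=1: not 1>1, acc = 1+4 = 5
n=1,j=2: not 1>2, acc = 5+4 = 9
n=1,j=3: not 1>3, acc = 9+4 = 13
n=2,j=0: 2>0, acc = 13+2 = 15
n=2,j=1: 2>1, acc = 15+1 = 16
n=2,j=2: not 2>2, acc = 16+4 = 20
n=2,j=3: not 2>3, acc = 20+4 = 24
n=2,j=4: not 2>4, acc = 24+4 = 28
n=3,j=0: 3>0, acc = 28+3 = 31
n=3,j=1: 3>1, acc = 31+2 = 33
n=3,j=2: 3>2, acc = 33+1 = 34
n=3,j=3: not 3>3, acc = 34+4 = 38
n=3,j=4: not 3>4, acc = 38+4 = 42
n=3,j=5: not 3>5, acc = 42+4 = 46
n=4,j=0: 4>0, acc = 46+4 = 50
n=4,j=1: 4>1, acc = 50+3 = 53
n=4,j=2: 4>2, acc = 53+2 = 55
n=4,j=3: 4>3, acc = 55+1 = 56
n=4,j=4: not 4>4, acc = 56+4 = 60
n=4,j=5: not 4>5, acc = 60+4 = 64
n=4,j=6: not 4>6, acc = 64+4 = 68
n=5,j=0: 5>0, acc = 68+5 = 73
n=5,j=1: 5>1, acc = 73+4 = 77
n=5,j=2: 5>2, acc = 77+3 = 80
n=5,j=3: 5>3, acc = 80+2 = 82
n=5,j=4: 5>4, acc = 82+1 = 83
n=5,j=5: not 5>5, acc = 83+4 = 87
n=5,j=6: not 5>6, acc = 87+4 = 91
n=5,j=7: not 5>7, acc = 91+4 = 95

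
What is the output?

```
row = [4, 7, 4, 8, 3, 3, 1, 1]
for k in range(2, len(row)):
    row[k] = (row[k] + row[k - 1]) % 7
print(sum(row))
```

k=2: row[2] = (4+7)%7 = 4 → [4, 7, 4, 8, 3, 3, 1, 1]
k=3: row[3] = (8+4)%7 = 5 → [4, 7, 4, 5, 3, 3, 1, 1]
k=4: row[4] = (3+5)%7 = 1 → [4, 7, 4, 5, 1, 3, 1, 1]
k=5: row[5] = (3+1)%7 = 4 → [4, 7, 4, 5, 1, 4, 1, 1]
k=6: row[6] = (1+4)%7 = 5 → [4, 7, 4, 5, 1, 4, 5, 1]
k=7: row[7] = (1+5)%7 = 6 → [4, 7, 4, 5, 1, 4, 5, 6]
sum = 36

36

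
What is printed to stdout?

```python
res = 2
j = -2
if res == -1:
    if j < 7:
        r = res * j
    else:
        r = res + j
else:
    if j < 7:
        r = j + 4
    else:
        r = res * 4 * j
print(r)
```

res=2, j=-2
res == -1 is False; j < 7 is True
→ r = j + 4 = 2

2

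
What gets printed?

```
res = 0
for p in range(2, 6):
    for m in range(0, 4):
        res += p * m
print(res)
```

p=2,m=0: res = 0+0 = 0
p=2,m=1: res = 0+2 = 2
p=2,m=2: res = 2+4 = 6
p=2,m=3: res = 6+6 = 12
p=3,m=0: res = 12+0 = 12
p=3,m=1: res = 12+3 = 15
p=3,m=2: res = 15+6 = 21
p=3,m=3: res = 21+9 = 30
p=4,m=0: res = 30+0 = 30
p=4,m=1: res = 30+4 = 34
p=4,m=2: res = 34+8 = 42
p=4,m=3: res = 42+12 = 54
p=5,m=0: res = 54+0 = 54
p=5,m=1: res = 54+5 = 59
p=5,m=2: res = 59+10 = 69
p=5,m=3: res = 69+15 = 84

84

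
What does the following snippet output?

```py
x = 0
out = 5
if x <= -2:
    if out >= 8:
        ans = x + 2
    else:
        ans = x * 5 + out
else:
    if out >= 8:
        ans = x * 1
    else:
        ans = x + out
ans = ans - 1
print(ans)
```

x=0, out=5
x <= -2 is False; out >= 8 is False
→ ans = x + out = 5
ans = 5-1 = 4

4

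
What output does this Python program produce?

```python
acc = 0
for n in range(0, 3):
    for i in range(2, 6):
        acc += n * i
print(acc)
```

42

n=0,i=2: acc = 0+0 = 0
n=0,i=3: acc = 0+0 = 0
n=0,i=4: acc = 0+0 = 0
n=0,i=5: acc = 0+0 = 0
n=1,i=2: acc = 0+2 = 2
n=1,i=3: acc = 2+3 = 5
n=1,i=4: acc = 5+4 = 9
n=1,i=5: acc = 9+5 = 14
n=2,i=2: acc = 14+4 = 18
n=2,i=3: acc = 18+6 = 24
n=2,i=4: acc = 24+8 = 32
n=2,i=5: acc = 32+10 = 42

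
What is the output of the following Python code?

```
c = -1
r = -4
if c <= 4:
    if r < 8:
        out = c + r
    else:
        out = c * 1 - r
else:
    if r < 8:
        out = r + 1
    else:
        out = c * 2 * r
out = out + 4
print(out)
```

-1

c=-1, r=-4
c <= 4 is True; r < 8 is True
→ out = c + r = -5
out = (-5)+4 = -1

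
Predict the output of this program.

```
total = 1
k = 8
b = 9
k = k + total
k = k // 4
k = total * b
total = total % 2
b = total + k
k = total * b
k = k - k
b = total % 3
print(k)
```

k = 8+1 = 9
k = 9//4 = 2
k = 1*9 = 9
total = 1%2 = 1
b = 1+9 = 10
k = 1*10 = 10
k = 10-10 = 0
b = 1%3 = 1

0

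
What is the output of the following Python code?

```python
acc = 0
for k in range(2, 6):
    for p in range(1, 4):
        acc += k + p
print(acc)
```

66

k=2,p=1: acc = 0+3 = 3
k=2,p=2: acc = 3+4 = 7
k=2,p=3: acc = 7+5 = 12
k=3,p=1: acc = 12+4 = 16
k=3,p=2: acc = 16+5 = 21
k=3,p=3: acc = 21+6 = 27
k=4,p=1: acc = 27+5 = 32
k=4,p=2: acc = 32+6 = 38
k=4,p=3: acc = 38+7 = 45
k=5,p=1: acc = 45+6 = 51
k=5,p=2: acc = 51+7 = 58
k=5,p=3: acc = 58+8 = 66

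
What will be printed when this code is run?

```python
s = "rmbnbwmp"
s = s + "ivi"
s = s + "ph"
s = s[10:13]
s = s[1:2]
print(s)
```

p

+ 'ivi' → 'rmbnbwmpivi'
+ 'ph' → 'rmbnbwmpiviph'
slice [10:13] → 'iph'
slice [1:2] → 'p'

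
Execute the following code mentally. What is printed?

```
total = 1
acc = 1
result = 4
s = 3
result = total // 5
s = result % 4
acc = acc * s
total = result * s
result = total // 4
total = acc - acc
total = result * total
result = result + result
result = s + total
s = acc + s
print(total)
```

0

result = 1//5 = 0
s = 0%4 = 0
acc = 1*0 = 0
total = 0*0 = 0
result = 0//4 = 0
total = 0-0 = 0
total = 0*0 = 0
result = 0+0 = 0
result = 0+0 = 0
s = 0+0 = 0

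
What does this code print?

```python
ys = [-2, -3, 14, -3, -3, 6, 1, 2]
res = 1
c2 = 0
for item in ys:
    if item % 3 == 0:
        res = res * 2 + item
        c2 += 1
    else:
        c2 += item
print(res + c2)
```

-1

item=-2: not %3==0; c2=-2
item=-3: %3==0, res = 1*2+(-3) = -1; c2=-1
item=14: not %3==0; c2=13
item=-3: %3==0, res = (-1)*2+(-3) = -5; c2=14
item=-3: %3==0, res = (-5)*2+(-3) = -13; c2=15
item=6: %3==0, res = (-13)*2+6 = -20; c2=16
item=1: not %3==0; c2=17
item=2: not %3==0; c2=19
res+c2 = (-20)+19 = -1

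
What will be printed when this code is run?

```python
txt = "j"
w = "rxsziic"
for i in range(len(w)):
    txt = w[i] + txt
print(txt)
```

ciizsxrj

i=0: prepend 'r' → 'rj'
i=1: prepend 'x' → 'xrj'
i=2: prepend 's' → 'sxrj'
i=3: prepend 'z' → 'zsxrj'
i=4: prepend 'i' → 'izsxrj'
i=5: prepend 'i' → 'iizsxrj'
i=6: prepend 'c' → 'ciizsxrj'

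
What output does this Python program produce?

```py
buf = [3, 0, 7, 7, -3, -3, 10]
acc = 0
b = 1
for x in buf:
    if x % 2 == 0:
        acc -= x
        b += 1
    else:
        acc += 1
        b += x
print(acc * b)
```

x=3: not even, acc = 0+1 = 1; b=4
x=0: even, acc = 1-0 = 1; b=5
x=7: not even, acc = 1+1 = 2; b=12
x=7: not even, acc = 2+1 = 3; b=19
x=-3: not even, acc = 3+1 = 4; b=16
x=-3: not even, acc = 4+1 = 5; b=13
x=10: even, acc = 5-10 = -5; b=14
acc*b = (-5)*14 = -70

-70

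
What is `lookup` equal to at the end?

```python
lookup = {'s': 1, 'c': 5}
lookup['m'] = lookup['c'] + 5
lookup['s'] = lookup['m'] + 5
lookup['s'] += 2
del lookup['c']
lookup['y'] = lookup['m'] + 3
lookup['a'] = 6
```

lookup['m'] = lookup['c']+5 = 10 → {'s': 1, 'c': 5, 'm': 10}
lookup['s'] = lookup['m']+5 = 15 → {'s': 15, 'c': 5, 'm': 10}
lookup['s'] = 15+2 = 17 → {'s': 17, 'c': 5, 'm': 10}
del 'c' → {'s': 17, 'm': 10}
lookup['y'] = lookup['m']+3 = 13 → {'s': 17, 'm': 10, 'y': 13}
lookup['a'] = 6 → {'s': 17, 'm': 10, 'y': 13, 'a': 6}

{'s': 17, 'm': 10, 'y': 13, 'a': 6}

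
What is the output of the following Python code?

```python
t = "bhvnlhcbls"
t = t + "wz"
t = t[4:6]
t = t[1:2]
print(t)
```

h

+ 'wz' → 'bhvnlhcblswz'
slice [4:6] → 'lh'
slice [1:2] → 'h'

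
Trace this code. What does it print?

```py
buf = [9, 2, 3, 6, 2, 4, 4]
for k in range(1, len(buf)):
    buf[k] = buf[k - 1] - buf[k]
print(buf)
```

[9, 7, 4, -2, -4, -8, -12]

k=1: buf[1] = 9-2 = 7 → [9, 7, 3, 6, 2, 4, 4]
k=2: buf[2] = 7-3 = 4 → [9, 7, 4, 6, 2, 4, 4]
k=3: buf[3] = 4-6 = -2 → [9, 7, 4, -2, 2, 4, 4]
k=4: buf[4] = (-2)-2 = -4 → [9, 7, 4, -2, -4, 4, 4]
k=5: buf[5] = (-4)-4 = -8 → [9, 7, 4, -2, -4, -8, 4]
k=6: buf[6] = (-8)-4 = -12 → [9, 7, 4, -2, -4, -8, -12]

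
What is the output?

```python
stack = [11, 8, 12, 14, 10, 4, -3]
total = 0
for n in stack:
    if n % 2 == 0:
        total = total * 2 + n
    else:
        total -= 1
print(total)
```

271

n=11: not even, total = 0-1 = -1
n=8: even, total = (-1)*2+8 = 6
n=12: even, total = 6*2+12 = 24
n=14: even, total = 24*2+14 = 62
n=10: even, total = 62*2+10 = 134
n=4: even, total = 134*2+4 = 272
n=-3: not even, total = 272-1 = 271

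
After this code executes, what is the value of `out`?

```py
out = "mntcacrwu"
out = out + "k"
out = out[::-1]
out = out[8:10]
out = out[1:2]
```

+ 'k' → 'mntcacrwuk'
reverse → 'kuwrcactnm'
slice [8:10] → 'nm'
slice [1:2] → 'm'

'm'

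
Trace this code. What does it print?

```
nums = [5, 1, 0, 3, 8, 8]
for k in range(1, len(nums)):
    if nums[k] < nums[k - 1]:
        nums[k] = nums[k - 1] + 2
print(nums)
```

[5, 7, 9, 11, 13, 15]

k=1: 1<5, nums[1] = 5+2 = 7 → [5, 7, 0, 3, 8, 8]
k=2: 0<7, nums[2] = 7+2 = 9 → [5, 7, 9, 3, 8, 8]
k=3: 3<9, nums[3] = 9+2 = 11 → [5, 7, 9, 11, 8, 8]
k=4: 8<11, nums[4] = 11+2 = 13 → [5, 7, 9, 11, 13, 8]
k=5: 8<13, nums[5] = 13+2 = 15 → [5, 7, 9, 11, 13, 15]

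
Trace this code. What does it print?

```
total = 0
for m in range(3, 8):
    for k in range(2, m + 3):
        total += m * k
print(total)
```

775

m=3,k=2: total = 0+6 = 6
m=3,k=3: total = 6+9 = 15
m=3,k=4: total = 15+12 = 27
m=3,k=5: total = 27+15 = 42
m=4,k=2: total = 42+8 = 50
m=4,k=3: total = 50+12 = 62
m=4,k=4: total = 62+16 = 78
m=4,k=5: total = 78+20 = 98
m=4,k=6: total = 98+24 = 122
m=5,k=2: total = 122+10 = 132
m=5,k=3: total = 132+15 = 147
m=5,k=4: total = 147+20 = 167
m=5,k=5: total = 167+25 = 192
m=5,k=6: total = 192+30 = 222
m=5,k=7: total = 222+35 = 257
m=6,k=2: total = 257+12 = 269
m=6,k=3: total = 269+18 = 287
m=6,k=4: total = 287+24 = 311
m=6,k=5: total = 311+30 = 341
m=6,k=6: total = 341+36 = 377
m=6,k=7: total = 377+42 = 419
m=6,k=8: total = 419+48 = 467
m=7,k=2: total = 467+14 = 481
m=7,k=3: total = 481+21 = 502
m=7,k=4: total = 502+28 = 530
m=7,k=5: total = 530+35 = 565
m=7,k=6: total = 565+42 = 607
m=7,k=7: total = 607+49 = 656
m=7,k=8: total = 656+56 = 712
m=7,k=9: total = 712+63 = 775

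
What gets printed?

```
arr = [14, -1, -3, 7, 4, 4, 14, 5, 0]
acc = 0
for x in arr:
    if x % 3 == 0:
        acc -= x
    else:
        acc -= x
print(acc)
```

-44

x=14: not %3==0, acc = 0-14 = -14
x=-1: not %3==0, acc = (-14)-(-1) = -13
x=-3: %3==0, acc = (-13)-(-3) = -10
x=7: not %3==0, acc = (-10)-7 = -17
x=4: not %3==0, acc = (-17)-4 = -21
x=4: not %3==0, acc = (-21)-4 = -25
x=14: not %3==0, acc = (-25)-14 = -39
x=5: not %3==0, acc = (-39)-5 = -44
x=0: %3==0, acc = (-44)-0 = -44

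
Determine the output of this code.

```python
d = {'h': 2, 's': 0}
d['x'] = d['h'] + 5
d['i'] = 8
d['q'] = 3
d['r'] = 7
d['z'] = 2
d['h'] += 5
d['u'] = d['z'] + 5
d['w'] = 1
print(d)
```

{'h': 7, 's': 0, 'x': 7, 'i': 8, 'q': 3, 'r': 7, 'z': 2, 'u': 7, 'w': 1}

d['x'] = d['h']+5 = 7 → {'h': 2, 's': 0, 'x': 7}
d['i'] = 8 → {'h': 2, 's': 0, 'x': 7, 'i': 8}
d['q'] = 3 → {'h': 2, 's': 0, 'x': 7, 'i': 8, 'q': 3}
d['r'] = 7 → {'h': 2, 's': 0, 'x': 7, 'i': 8, 'q': 3, 'r': 7}
d['z'] = 2 → {'h': 2, 's': 0, 'x': 7, 'i': 8, 'q': 3, 'r': 7, 'z': 2}
d['h'] = 2+5 = 7 → {'h': 7, 's': 0, 'x': 7, 'i': 8, 'q': 3, 'r': 7, 'z': 2}
d['u'] = d['z']+5 = 7 → {'h': 7, 's': 0, 'x': 7, 'i': 8, 'q': 3, 'r': 7, 'z': 2, 'u': 7}
d['w'] = 1 → {'h': 7, 's': 0, 'x': 7, 'i': 8, 'q': 3, 'r': 7, 'z': 2, 'u': 7, 'w': 1}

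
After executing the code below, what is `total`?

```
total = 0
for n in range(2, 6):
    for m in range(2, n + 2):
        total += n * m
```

193

n=2,m=2: total = 0+4 = 4
n=2,m=3: total = 4+6 = 10
n=3,m=2: total = 10+6 = 16
n=3,m=3: total = 16+9 = 25
n=3,m=4: total = 25+12 = 37
n=4,m=2: total = 37+8 = 45
n=4,m=3: total = 45+12 = 57
n=4,m=4: total = 57+16 = 73
n=4,m=5: total = 73+20 = 93
n=5,m=2: total = 93+10 = 103
n=5,m=3: total = 103+15 = 118
n=5,m=4: total = 118+20 = 138
n=5,m=5: total = 138+25 = 163
n=5,m=6: total = 163+30 = 193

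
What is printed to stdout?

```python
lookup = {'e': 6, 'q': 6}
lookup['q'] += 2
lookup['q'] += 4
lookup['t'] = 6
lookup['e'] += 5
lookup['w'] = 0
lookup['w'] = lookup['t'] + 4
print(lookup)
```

lookup['q'] = 6+2 = 8 → {'e': 6, 'q': 8}
lookup['q'] = 8+4 = 12 → {'e': 6, 'q': 12}
lookup['t'] = 6 → {'e': 6, 'q': 12, 't': 6}
lookup['e'] = 6+5 = 11 → {'e': 11, 'q': 12, 't': 6}
lookup['w'] = 0 → {'e': 11, 'q': 12, 't': 6, 'w': 0}
lookup['w'] = lookup['t']+4 = 10 → {'e': 11, 'q': 12, 't': 6, 'w': 10}

{'e': 11, 'q': 12, 't': 6, 'w': 10}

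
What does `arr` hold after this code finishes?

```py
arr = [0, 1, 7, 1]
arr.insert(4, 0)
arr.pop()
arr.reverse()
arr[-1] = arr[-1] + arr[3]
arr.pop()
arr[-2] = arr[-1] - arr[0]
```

[1, 0, 1]

insert 0 at 4 → [0, 1, 7, 1, 0]
pop() removes 0 → [0, 1, 7, 1]
reverse → [1, 7, 1, 0]
arr[-1] = arr[-1]+arr[3] = 0+0 = 0 → [1, 7, 1, 0]
pop() removes 0 → [1, 7, 1]
arr[-2] = arr[-1]-arr[0] = 1-1 = 0 → [1, 0, 1]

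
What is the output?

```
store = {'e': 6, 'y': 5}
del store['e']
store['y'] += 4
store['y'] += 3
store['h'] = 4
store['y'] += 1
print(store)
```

del 'e' → {'y': 5}
store['y'] = 5+4 = 9 → {'y': 9}
store['y'] = 9+3 = 12 → {'y': 12}
store['h'] = 4 → {'y': 12, 'h': 4}
store['y'] = 12+1 = 13 → {'y': 13, 'h': 4}

{'y': 13, 'h': 4}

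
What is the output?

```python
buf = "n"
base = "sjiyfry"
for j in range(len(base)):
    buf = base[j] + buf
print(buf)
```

yrfyijsn

j=0: prepend 's' → 'sn'
j=1: prepend 'j' → 'jsn'
j=2: prepend 'i' → 'ijsn'
j=3: prepend 'y' → 'yijsn'
j=4: prepend 'f' → 'fyijsn'
j=5: prepend 'r' → 'rfyijsn'
j=6: prepend 'y' → 'yrfyijsn'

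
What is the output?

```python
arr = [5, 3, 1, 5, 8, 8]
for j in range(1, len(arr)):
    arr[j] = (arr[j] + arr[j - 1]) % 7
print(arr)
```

j=1: arr[1] = (3+5)%7 = 1 → [5, 1, 1, 5, 8, 8]
j=2: arr[2] = (1+1)%7 = 2 → [5, 1, 2, 5, 8, 8]
j=3: arr[3] = (5+2)%7 = 0 → [5, 1, 2, 0, 8, 8]
j=4: arr[4] = (8+0)%7 = 1 → [5, 1, 2, 0, 1, 8]
j=5: arr[5] = (8+1)%7 = 2 → [5, 1, 2, 0, 1, 2]

[5, 1, 2, 0, 1, 2]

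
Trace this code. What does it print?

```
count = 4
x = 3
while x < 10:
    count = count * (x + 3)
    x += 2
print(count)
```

x=3: count = 4*6 = 24
x=5: count = 24*8 = 192
x=7: count = 192*10 = 1920
x=9: count = 1920*12 = 23040

23040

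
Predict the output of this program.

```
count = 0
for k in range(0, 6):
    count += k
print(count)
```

15

k=0: count = 0+0 = 0
k=1: count = 0+1 = 1
k=2: count = 1+2 = 3
k=3: count = 3+3 = 6
k=4: count = 6+4 = 10
k=5: count = 10+5 = 15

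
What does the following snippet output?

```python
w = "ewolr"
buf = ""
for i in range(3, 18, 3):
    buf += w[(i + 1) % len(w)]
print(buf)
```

roelw

i=3: add w[4]='r' → 'r'
i=6: add w[2]='o' → 'ro'
i=9: add w[0]='e' → 'roe'
i=12: add w[3]='l' → 'roel'
i=15: add w[1]='w' → 'roelw'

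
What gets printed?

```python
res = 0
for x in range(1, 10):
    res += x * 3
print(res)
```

x=1: res = 0+1*3 = 3
x=2: res = 3+2*3 = 9
x=3: res = 9+3*3 = 18
x=4: res = 18+4*3 = 30
x=5: res = 30+5*3 = 45
x=6: res = 45+6*3 = 63
x=7: res = 63+7*3 = 84
x=8: res = 84+8*3 = 108
x=9: res = 108+9*3 = 135

135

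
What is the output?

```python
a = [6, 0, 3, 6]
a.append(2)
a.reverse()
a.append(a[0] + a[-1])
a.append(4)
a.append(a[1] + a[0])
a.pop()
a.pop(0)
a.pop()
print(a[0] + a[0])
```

12

append 2 → [6, 0, 3, 6, 2]
reverse → [2, 6, 3, 0, 6]
append a[0]+a[-1] = 2+6 = 8 → [2, 6, 3, 0, 6, 8]
append 4 → [2, 6, 3, 0, 6, 8, 4]
append a[1]+a[0] = 6+2 = 8 → [2, 6, 3, 0, 6, 8, 4, 8]
pop() removes 8 → [2, 6, 3, 0, 6, 8, 4]
pop(0) removes 2 → [6, 3, 0, 6, 8, 4]
pop() removes 4 → [6, 3, 0, 6, 8]
a[0]+a[0] = 6+6 = 12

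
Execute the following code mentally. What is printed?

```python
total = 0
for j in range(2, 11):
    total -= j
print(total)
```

j=2: total = 0-2 = -2
j=3: total = (-2)-3 = -5
j=4: total = (-5)-4 = -9
j=5: total = (-9)-5 = -14
j=6: total = (-14)-6 = -20
j=7: total = (-20)-7 = -27
j=8: total = (-27)-8 = -35
j=9: total = (-35)-9 = -44
j=10: total = (-44)-10 = -54

-54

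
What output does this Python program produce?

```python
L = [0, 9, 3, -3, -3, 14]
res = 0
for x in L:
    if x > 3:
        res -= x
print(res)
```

-23

x=0: not >3
x=9: >3, res = 0-9 = -9
x=3: not >3
x=-3: not >3
x=-3: not >3
x=14: >3, res = (-9)-14 = -23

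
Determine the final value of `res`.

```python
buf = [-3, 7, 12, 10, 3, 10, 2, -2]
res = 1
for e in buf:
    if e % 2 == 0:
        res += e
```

e=-3: not even
e=7: not even
e=12: even, res = 1+12 = 13
e=10: even, res = 13+10 = 23
e=3: not even
e=10: even, res = 23+10 = 33
e=2: even, res = 33+2 = 35
e=-2: even, res = 35+(-2) = 33

33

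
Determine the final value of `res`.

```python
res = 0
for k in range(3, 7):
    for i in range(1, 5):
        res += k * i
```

k=3,i=1: res = 0+3 = 3
k=3,i=2: res = 3+6 = 9
k=3,i=3: res = 9+9 = 18
k=3,i=4: res = 18+12 = 30
k=4,i=1: res = 30+4 = 34
k=4,i=2: res = 34+8 = 42
k=4,i=3: res = 42+12 = 54
k=4,i=4: res = 54+16 = 70
k=5,i=1: res = 70+5 = 75
k=5,i=2: res = 75+10 = 85
k=5,i=3: res = 85+15 = 100
k=5,i=4: res = 100+20 = 120
k=6,i=1: res = 120+6 = 126
k=6,i=2: res = 126+12 = 138
k=6,i=3: res = 138+18 = 156
k=6,i=4: res = 156+24 = 180

180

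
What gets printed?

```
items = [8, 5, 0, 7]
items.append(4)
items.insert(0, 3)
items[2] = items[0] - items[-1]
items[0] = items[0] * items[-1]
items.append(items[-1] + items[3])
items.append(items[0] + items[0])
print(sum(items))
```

append 4 → [8, 5, 0, 7, 4]
insert 3 at 0 → [3, 8, 5, 0, 7, 4]
items[2] = items[0]-items[-1] = 3-4 = -1 → [3, 8, -1, 0, 7, 4]
items[0] = items[0]*items[-1] = 3*4 = 12 → [12, 8, -1, 0, 7, 4]
append items[-1]+items[3] = 4+0 = 4 → [12, 8, -1, 0, 7, 4, 4]
append items[0]+items[0] = 12+12 = 24 → [12, 8, -1, 0, 7, 4, 4, 24]
sum = 58

58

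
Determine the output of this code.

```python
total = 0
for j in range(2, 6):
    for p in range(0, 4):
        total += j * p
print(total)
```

j=2,p=0: total = 0+0 = 0
j=2,p=1: total = 0+2 = 2
j=2,p=2: total = 2+4 = 6
j=2,p=3: total = 6+6 = 12
j=3,p=0: total = 12+0 = 12
j=3,p=1: total = 12+3 = 15
j=3,p=2: total = 15+6 = 21
j=3,p=3: total = 21+9 = 30
j=4,p=0: total = 30+0 = 30
j=4,p=1: total = 30+4 = 34
j=4,p=2: total = 34+8 = 42
j=4,p=3: total = 42+12 = 54
j=5,p=0: total = 54+0 = 54
j=5,p=1: total = 54+5 = 59
j=5,p=2: total = 59+10 = 69
j=5,p=3: total = 69+15 = 84

84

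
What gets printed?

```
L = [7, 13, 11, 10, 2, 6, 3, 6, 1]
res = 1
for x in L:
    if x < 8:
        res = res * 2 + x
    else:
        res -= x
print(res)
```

x=7: <8, res = 1*2+7 = 9
x=13: not <8, res = 9-13 = -4
x=11: not <8, res = (-4)-11 = -15
x=10: not <8, res = (-15)-10 = -25
x=2: <8, res = (-25)*2+2 = -48
x=6: <8, res = (-48)*2+6 = -90
x=3: <8, res = (-90)*2+3 = -177
x=6: <8, res = (-177)*2+6 = -348
x=1: <8, res = (-348)*2+1 = -695

-695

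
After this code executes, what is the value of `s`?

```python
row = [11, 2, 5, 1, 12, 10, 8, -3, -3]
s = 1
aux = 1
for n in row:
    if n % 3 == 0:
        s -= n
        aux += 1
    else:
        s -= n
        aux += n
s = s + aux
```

-1

n=11: not %3==0, s = 1-11 = -10; aux=12
n=2: not %3==0, s = (-10)-2 = -12; aux=14
n=5: not %3==0, s = (-12)-5 = -17; aux=19
n=1: not %3==0, s = (-17)-1 = -18; aux=20
n=12: %3==0, s = (-18)-12 = -30; aux=21
n=10: not %3==0, s = (-30)-10 = -40; aux=31
n=8: not %3==0, s = (-40)-8 = -48; aux=39
n=-3: %3==0, s = (-48)-(-3) = -45; aux=40
n=-3: %3==0, s = (-45)-(-3) = -42; aux=41
s+aux = (-42)+41 = -1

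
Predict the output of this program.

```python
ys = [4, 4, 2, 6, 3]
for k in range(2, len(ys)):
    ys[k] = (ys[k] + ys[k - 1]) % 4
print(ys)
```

[4, 4, 2, 0, 3]

k=2: ys[2] = (2+4)%4 = 2 → [4, 4, 2, 6, 3]
k=3: ys[3] = (6+2)%4 = 0 → [4, 4, 2, 0, 3]
k=4: ys[4] = (3+0)%4 = 3 → [4, 4, 2, 0, 3]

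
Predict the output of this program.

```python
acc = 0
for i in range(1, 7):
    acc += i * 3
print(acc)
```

i=1: acc = 0+1*3 = 3
i=2: acc = 3+2*3 = 9
i=3: acc = 9+3*3 = 18
i=4: acc = 18+4*3 = 30
i=5: acc = 30+5*3 = 45
i=6: acc = 45+6*3 = 63

63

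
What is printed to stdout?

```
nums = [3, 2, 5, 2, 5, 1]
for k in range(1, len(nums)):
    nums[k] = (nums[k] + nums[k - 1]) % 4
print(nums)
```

k=1: nums[1] = (2+3)%4 = 1 → [3, 1, 5, 2, 5, 1]
k=2: nums[2] = (5+1)%4 = 2 → [3, 1, 2, 2, 5, 1]
k=3: nums[3] = (2+2)%4 = 0 → [3, 1, 2, 0, 5, 1]
k=4: nums[4] = (5+0)%4 = 1 → [3, 1, 2, 0, 1, 1]
k=5: nums[5] = (1+1)%4 = 2 → [3, 1, 2, 0, 1, 2]

[3, 1, 2, 0, 1, 2]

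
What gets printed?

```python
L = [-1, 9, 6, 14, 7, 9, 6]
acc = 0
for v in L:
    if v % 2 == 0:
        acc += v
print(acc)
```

26

v=-1: not even
v=9: not even
v=6: even, acc = 0+6 = 6
v=14: even, acc = 6+14 = 20
v=7: not even
v=9: not even
v=6: even, acc = 20+6 = 26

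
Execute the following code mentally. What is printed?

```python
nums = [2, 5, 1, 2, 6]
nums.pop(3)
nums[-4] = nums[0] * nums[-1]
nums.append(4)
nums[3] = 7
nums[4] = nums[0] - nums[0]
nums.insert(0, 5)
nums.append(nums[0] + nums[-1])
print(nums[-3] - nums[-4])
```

pop(3) removes 2 → [2, 5, 1, 6]
nums[-4] = nums[0]*nums[-1] = 2*6 = 12 → [12, 5, 1, 6]
append 4 → [12, 5, 1, 6, 4]
nums[3] = 7 → [12, 5, 1, 7, 4]
nums[4] = nums[0]-nums[0] = 12-12 = 0 → [12, 5, 1, 7, 0]
insert 5 at 0 → [5, 12, 5, 1, 7, 0]
append nums[0]+nums[-1] = 5+0 = 5 → [5, 12, 5, 1, 7, 0, 5]
nums[-3]-nums[-4] = 7-1 = 6

6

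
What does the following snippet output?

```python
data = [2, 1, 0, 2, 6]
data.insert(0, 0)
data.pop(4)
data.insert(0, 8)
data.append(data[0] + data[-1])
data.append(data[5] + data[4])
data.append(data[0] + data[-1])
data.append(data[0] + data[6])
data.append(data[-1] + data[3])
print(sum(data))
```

96

insert 0 at 0 → [0, 2, 1, 0, 2, 6]
pop(4) removes 2 → [0, 2, 1, 0, 6]
insert 8 at 0 → [8, 0, 2, 1, 0, 6]
append data[0]+data[-1] = 8+6 = 14 → [8, 0, 2, 1, 0, 6, 14]
append data[5]+data[4] = 6+0 = 6 → [8, 0, 2, 1, 0, 6, 14, 6]
append data[0]+data[-1] = 8+6 = 14 → [8, 0, 2, 1, 0, 6, 14, 6, 14]
append data[0]+data[6] = 8+14 = 22 → [8, 0, 2, 1, 0, 6, 14, 6, 14, 22]
append data[-1]+data[3] = 22+1 = 23 → [8, 0, 2, 1, 0, 6, 14, 6, 14, 22, 23]
sum = 96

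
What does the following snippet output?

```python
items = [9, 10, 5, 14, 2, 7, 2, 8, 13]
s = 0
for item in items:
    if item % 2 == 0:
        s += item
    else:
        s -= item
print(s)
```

item=9: not even, s = 0-9 = -9
item=10: even, s = (-9)+10 = 1
item=5: not even, s = 1-5 = -4
item=14: even, s = (-4)+14 = 10
item=2: even, s = 10+2 = 12
item=7: not even, s = 12-7 = 5
item=2: even, s = 5+2 = 7
item=8: even, s = 7+8 = 15
item=13: not even, s = 15-13 = 2

2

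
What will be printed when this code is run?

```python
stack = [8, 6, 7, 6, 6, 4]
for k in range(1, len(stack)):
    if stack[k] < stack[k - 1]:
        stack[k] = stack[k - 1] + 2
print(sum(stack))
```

k=1: 6<8, stack[1] = 8+2 = 10 → [8, 10, 7, 6, 6, 4]
k=2: 7<10, stack[2] = 10+2 = 12 → [8, 10, 12, 6, 6, 4]
k=3: 6<12, stack[3] = 12+2 = 14 → [8, 10, 12, 14, 6, 4]
k=4: 6<14, stack[4] = 14+2 = 16 → [8, 10, 12, 14, 16, 4]
k=5: 4<16, stack[5] = 16+2 = 18 → [8, 10, 12, 14, 16, 18]
sum = 78

78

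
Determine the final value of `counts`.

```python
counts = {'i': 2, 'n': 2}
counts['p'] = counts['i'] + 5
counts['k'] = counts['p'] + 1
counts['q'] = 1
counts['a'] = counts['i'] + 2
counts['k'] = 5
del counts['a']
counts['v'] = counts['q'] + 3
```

{'i': 2, 'n': 2, 'p': 7, 'k': 5, 'q': 1, 'v': 4}

counts['p'] = counts['i']+5 = 7 → {'i': 2, 'n': 2, 'p': 7}
counts['k'] = counts['p']+1 = 8 → {'i': 2, 'n': 2, 'p': 7, 'k': 8}
counts['q'] = 1 → {'i': 2, 'n': 2, 'p': 7, 'k': 8, 'q': 1}
counts['a'] = counts['i']+2 = 4 → {'i': 2, 'n': 2, 'p': 7, 'k': 8, 'q': 1, 'a': 4}
counts['k'] = 5 → {'i': 2, 'n': 2, 'p': 7, 'k': 5, 'q': 1, 'a': 4}
del 'a' → {'i': 2, 'n': 2, 'p': 7, 'k': 5, 'q': 1}
counts['v'] = counts['q']+3 = 4 → {'i': 2, 'n': 2, 'p': 7, 'k': 5, 'q': 1, 'v': 4}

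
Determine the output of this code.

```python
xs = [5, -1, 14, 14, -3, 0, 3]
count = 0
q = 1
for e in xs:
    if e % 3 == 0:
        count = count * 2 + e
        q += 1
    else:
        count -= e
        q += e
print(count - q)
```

e=5: not %3==0, count = 0-5 = -5; q=6
e=-1: not %3==0, count = (-5)-(-1) = -4; q=5
e=14: not %3==0, count = (-4)-14 = -18; q=19
e=14: not %3==0, count = (-18)-14 = -32; q=33
e=-3: %3==0, count = (-32)*2+(-3) = -67; q=34
e=0: %3==0, count = (-67)*2+0 = -134; q=35
e=3: %3==0, count = (-134)*2+3 = -265; q=36
count-q = (-265)-36 = -301

-301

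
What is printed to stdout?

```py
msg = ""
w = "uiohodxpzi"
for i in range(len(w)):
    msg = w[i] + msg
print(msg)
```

i=0: prepend 'u' → 'u'
i=1: prepend 'i' → 'iu'
i=2: prepend 'o' → 'oiu'
i=3: prepend 'h' → 'hoiu'
i=4: prepend 'o' → 'ohoiu'
i=5: prepend 'd' → 'dohoiu'
i=6: prepend 'x' → 'xdohoiu'
i=7: prepend 'p' → 'pxdohoiu'
i=8: prepend 'z' → 'zpxdohoiu'
i=9: prepend 'i' → 'izpxdohoiu'

izpxdohoiu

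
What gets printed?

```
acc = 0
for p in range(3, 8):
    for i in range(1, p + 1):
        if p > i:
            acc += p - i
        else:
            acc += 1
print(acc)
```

p=3,i=1: 3>1, acc = 0+2 = 2
p=3,i=2: 3>2, acc = 2+1 = 3
p=3,i=3: not 3>3, acc = 3+1 = 4
p=4,i=1: 4>1, acc = 4+3 = 7
p=4,i=2: 4>2, acc = 7+2 = 9
p=4,i=3: 4>3, acc = 9+1 = 10
p=4,i=4: not 4>4, acc = 10+1 = 11
p=5,i=1: 5>1, acc = 11+4 = 15
p=5,i=2: 5>2, acc = 15+3 = 18
p=5,i=3: 5>3, acc = 18+2 = 20
p=5,i=4: 5>4, acc = 20+1 = 21
p=5,i=5: not 5>5, acc = 21+1 = 22
p=6,i=1: 6>1, acc = 22+5 = 27
p=6,i=2: 6>2, acc = 27+4 = 31
p=6,i=3: 6>3, acc = 31+3 = 34
p=6,i=4: 6>4, acc = 34+2 = 36
p=6,i=5: 6>5, acc = 36+1 = 37
p=6,i=6: not 6>6, acc = 37+1 = 38
p=7,i=1: 7>1, acc = 38+6 = 44
p=7,i=2: 7>2, acc = 44+5 = 49
p=7,i=3: 7>3, acc = 49+4 = 53
p=7,i=4: 7>4, acc = 53+3 = 56
p=7,i=5: 7>5, acc = 56+2 = 58
p=7,i=6: 7>6, acc = 58+1 = 59
p=7,i=7: not 7>7, acc = 59+1 = 60

60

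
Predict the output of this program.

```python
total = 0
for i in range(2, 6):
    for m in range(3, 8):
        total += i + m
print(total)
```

i=2,m=3: total = 0+5 = 5
i=2,m=4: total = 5+6 = 11
i=2,m=5: total = 11+7 = 18
i=2,m=6: total = 18+8 = 26
i=2,m=7: total = 26+9 = 35
i=3,m=3: total = 35+6 = 41
i=3,m=4: total = 41+7 = 48
i=3,m=5: total = 48+8 = 56
i=3,m=6: total = 56+9 = 65
i=3,m=7: total = 65+10 = 75
i=4,m=3: total = 75+7 = 82
i=4,m=4: total = 82+8 = 90
i=4,m=5: total = 90+9 = 99
i=4,m=6: total = 99+10 = 109
i=4,m=7: total = 109+11 = 120
i=5,m=3: total = 120+8 = 128
i=5,m=4: total = 128+9 = 137
i=5,m=5: total = 137+10 = 147
i=5,m=6: total = 147+11 = 158
i=5,m=7: total = 158+12 = 170

170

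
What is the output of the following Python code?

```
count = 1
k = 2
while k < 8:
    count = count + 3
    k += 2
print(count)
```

10

k=2: count = 1+3 = 4
k=4: count = 4+3 = 7
k=6: count = 7+3 = 10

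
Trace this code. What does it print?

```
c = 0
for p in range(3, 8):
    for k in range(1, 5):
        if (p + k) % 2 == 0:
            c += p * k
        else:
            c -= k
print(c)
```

94

p=3,k=1: even sum, c = 0+3 = 3
p=3,k=2: odd sum, c = 3-2 = 1
p=3,k=3: even sum, c = 1+9 = 10
p=3,k=4: odd sum, c = 10-4 = 6
p=4,k=1: odd sum, c = 6-1 = 5
p=4,k=2: even sum, c = 5+8 = 13
p=4,k=3: odd sum, c = 13-3 = 10
p=4,k=4: even sum, c = 10+16 = 26
p=5,k=1: even sum, c = 26+5 = 31
p=5,k=2: odd sum, c = 31-2 = 29
p=5,k=3: even sum, c = 29+15 = 44
p=5,k=4: odd sum, c = 44-4 = 40
p=6,k=1: odd sum, c = 40-1 = 39
p=6,k=2: even sum, c = 39+12 = 51
p=6,k=3: odd sum, c = 51-3 = 48
p=6,k=4: even sum, c = 48+24 = 72
p=7,k=1: even sum, c = 72+7 = 79
p=7,k=2: odd sum, c = 79-2 = 77
p=7,k=3: even sum, c = 77+21 = 98
p=7,k=4: odd sum, c = 98-4 = 94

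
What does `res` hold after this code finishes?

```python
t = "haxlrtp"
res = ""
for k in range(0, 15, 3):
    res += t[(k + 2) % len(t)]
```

k=0: add t[2]='x' → 'x'
k=3: add t[5]='t' → 'xt'
k=6: add t[1]='a' → 'xta'
k=9: add t[4]='r' → 'xtar'
k=12: add t[0]='h' → 'xtarh'

'xtarh'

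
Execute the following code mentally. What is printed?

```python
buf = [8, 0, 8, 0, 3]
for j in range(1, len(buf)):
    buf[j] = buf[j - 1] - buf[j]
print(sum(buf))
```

j=1: buf[1] = 8-0 = 8 → [8, 8, 8, 0, 3]
j=2: buf[2] = 8-8 = 0 → [8, 8, 0, 0, 3]
j=3: buf[3] = 0-0 = 0 → [8, 8, 0, 0, 3]
j=4: buf[4] = 0-3 = -3 → [8, 8, 0, 0, -3]
sum = 13

13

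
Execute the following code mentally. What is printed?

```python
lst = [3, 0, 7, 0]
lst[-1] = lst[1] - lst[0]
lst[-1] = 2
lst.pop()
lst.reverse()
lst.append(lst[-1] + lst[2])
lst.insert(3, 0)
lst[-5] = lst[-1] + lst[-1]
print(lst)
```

lst[-1] = lst[1]-lst[0] = 0-3 = -3 → [3, 0, 7, -3]
lst[-1] = 2 → [3, 0, 7, 2]
pop() removes 2 → [3, 0, 7]
reverse → [7, 0, 3]
append lst[-1]+lst[2] = 3+3 = 6 → [7, 0, 3, 6]
insert 0 at 3 → [7, 0, 3, 0, 6]
lst[-5] = lst[-1]+lst[-1] = 6+6 = 12 → [12, 0, 3, 0, 6]

[12, 0, 3, 0, 6]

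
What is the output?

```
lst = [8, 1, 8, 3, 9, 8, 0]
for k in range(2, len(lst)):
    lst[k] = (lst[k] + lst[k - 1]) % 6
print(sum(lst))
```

k=2: lst[2] = (8+1)%6 = 3 → [8, 1, 3, 3, 9, 8, 0]
k=3: lst[3] = (3+3)%6 = 0 → [8, 1, 3, 0, 9, 8, 0]
k=4: lst[4] = (9+0)%6 = 3 → [8, 1, 3, 0, 3, 8, 0]
k=5: lst[5] = (8+3)%6 = 5 → [8, 1, 3, 0, 3, 5, 0]
k=6: lst[6] = (0+5)%6 = 5 → [8, 1, 3, 0, 3, 5, 5]
sum = 25

25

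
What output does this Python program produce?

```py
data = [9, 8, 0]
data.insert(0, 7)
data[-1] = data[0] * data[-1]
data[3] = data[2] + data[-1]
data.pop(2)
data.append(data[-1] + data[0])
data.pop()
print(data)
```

[7, 9, 8]

insert 7 at 0 → [7, 9, 8, 0]
data[-1] = data[0]*data[-1] = 7*0 = 0 → [7, 9, 8, 0]
data[3] = data[2]+data[-1] = 8+0 = 8 → [7, 9, 8, 8]
pop(2) removes 8 → [7, 9, 8]
append data[-1]+data[0] = 8+7 = 15 → [7, 9, 8, 15]
pop() removes 15 → [7, 9, 8]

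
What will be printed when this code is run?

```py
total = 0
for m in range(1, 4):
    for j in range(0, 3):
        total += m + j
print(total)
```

m=1,j=0: total = 0+1 = 1
m=1,j=1: total = 1+2 = 3
m=1,j=2: total = 3+3 = 6
m=2,j=0: total = 6+2 = 8
m=2,j=1: total = 8+3 = 11
m=2,j=2: total = 11+4 = 15
m=3,j=0: total = 15+3 = 18
m=3,j=1: total = 18+4 = 22
m=3,j=2: total = 22+5 = 27

27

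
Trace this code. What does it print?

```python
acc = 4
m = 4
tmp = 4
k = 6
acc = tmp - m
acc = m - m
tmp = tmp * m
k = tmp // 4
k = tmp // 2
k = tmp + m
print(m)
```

4

acc = 4-4 = 0
acc = 4-4 = 0
tmp = 4*4 = 16
k = 16//4 = 4
k = 16//2 = 8
k = 16+4 = 20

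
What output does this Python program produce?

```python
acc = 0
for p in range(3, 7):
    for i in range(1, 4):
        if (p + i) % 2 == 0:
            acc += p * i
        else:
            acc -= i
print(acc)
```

40

p=3,i=1: even sum, acc = 0+3 = 3
p=3,i=2: odd sum, acc = 3-2 = 1
p=3,i=3: even sum, acc = 1+9 = 10
p=4,i=1: odd sum, acc = 10-1 = 9
p=4,i=2: even sum, acc = 9+8 = 17
p=4,i=3: odd sum, acc = 17-3 = 14
p=5,i=1: even sum, acc = 14+5 = 19
p=5,i=2: odd sum, acc = 19-2 = 17
p=5,i=3: even sum, acc = 17+15 = 32
p=6,i=1: odd sum, acc = 32-1 = 31
p=6,i=2: even sum, acc = 31+12 = 43
p=6,i=3: odd sum, acc = 43-3 = 40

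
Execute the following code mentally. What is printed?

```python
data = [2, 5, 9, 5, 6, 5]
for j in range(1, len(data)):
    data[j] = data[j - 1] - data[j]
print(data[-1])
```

-28

j=1: data[1] = 2-5 = -3 → [2, -3, 9, 5, 6, 5]
j=2: data[2] = (-3)-9 = -12 → [2, -3, -12, 5, 6, 5]
j=3: data[3] = (-12)-5 = -17 → [2, -3, -12, -17, 6, 5]
j=4: data[4] = (-17)-6 = -23 → [2, -3, -12, -17, -23, 5]
j=5: data[5] = (-23)-5 = -28 → [2, -3, -12, -17, -23, -28]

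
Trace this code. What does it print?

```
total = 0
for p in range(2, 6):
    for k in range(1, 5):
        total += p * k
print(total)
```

140

p=2,k=1: total = 0+2 = 2
p=2,k=2: total = 2+4 = 6
p=2,k=3: total = 6+6 = 12
p=2,k=4: total = 12+8 = 20
p=3,k=1: total = 20+3 = 23
p=3,k=2: total = 23+6 = 29
p=3,k=3: total = 29+9 = 38
p=3,k=4: total = 38+12 = 50
p=4,k=1: total = 50+4 = 54
p=4,k=2: total = 54+8 = 62
p=4,k=3: total = 62+12 = 74
p=4,k=4: total = 74+16 = 90
p=5,k=1: total = 90+5 = 95
p=5,k=2: total = 95+10 = 105
p=5,k=3: total = 105+15 = 120
p=5,k=4: total = 120+20 = 140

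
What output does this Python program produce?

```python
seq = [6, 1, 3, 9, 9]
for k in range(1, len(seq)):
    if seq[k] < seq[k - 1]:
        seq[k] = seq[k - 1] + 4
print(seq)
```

[6, 10, 14, 18, 22]

k=1: 1<6, seq[1] = 6+4 = 10 → [6, 10, 3, 9, 9]
k=2: 3<10, seq[2] = 10+4 = 14 → [6, 10, 14, 9, 9]
k=3: 9<14, seq[3] = 14+4 = 18 → [6, 10, 14, 18, 9]
k=4: 9<18, seq[4] = 18+4 = 22 → [6, 10, 14, 18, 22]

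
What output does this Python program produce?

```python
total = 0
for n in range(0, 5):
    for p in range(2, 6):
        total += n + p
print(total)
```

n=0,p=2: total = 0+2 = 2
n=0,p=3: total = 2+3 = 5
n=0,p=4: total = 5+4 = 9
n=0,p=5: total = 9+5 = 14
n=1,p=2: total = 14+3 = 17
n=1,p=3: total = 17+4 = 21
n=1,p=4: total = 21+5 = 26
n=1,p=5: total = 26+6 = 32
n=2,p=2: total = 32+4 = 36
n=2,p=3: total = 36+5 = 41
n=2,p=4: total = 41+6 = 47
n=2,p=5: total = 47+7 = 54
n=3,p=2: total = 54+5 = 59
n=3,p=3: total = 59+6 = 65
n=3,p=4: total = 65+7 = 72
n=3,p=5: total = 72+8 = 80
n=4,p=2: total = 80+6 = 86
n=4,p=3: total = 86+7 = 93
n=4,p=4: total = 93+8 = 101
n=4,p=5: total = 101+9 = 110

110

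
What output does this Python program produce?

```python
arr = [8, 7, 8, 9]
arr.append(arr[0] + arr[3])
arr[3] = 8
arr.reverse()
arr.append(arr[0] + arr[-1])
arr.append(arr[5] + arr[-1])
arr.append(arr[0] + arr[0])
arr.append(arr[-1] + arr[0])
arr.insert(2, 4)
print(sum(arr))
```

append arr[0]+arr[3] = 8+9 = 17 → [8, 7, 8, 9, 17]
arr[3] = 8 → [8, 7, 8, 8, 17]
reverse → [17, 8, 8, 7, 8]
append arr[0]+arr[-1] = 17+8 = 25 → [17, 8, 8, 7, 8, 25]
append arr[5]+arr[-1] = 25+25 = 50 → [17, 8, 8, 7, 8, 25, 50]
append arr[0]+arr[0] = 17+17 = 34 → [17, 8, 8, 7, 8, 25, 50, 34]
append arr[-1]+arr[0] = 34+17 = 51 → [17, 8, 8, 7, 8, 25, 50, 34, 51]
insert 4 at 2 → [17, 8, 4, 8, 7, 8, 25, 50, 34, 51]
sum = 212

212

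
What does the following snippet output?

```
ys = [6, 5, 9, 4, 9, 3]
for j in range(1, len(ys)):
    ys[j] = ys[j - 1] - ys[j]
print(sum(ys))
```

-58

j=1: ys[1] = 6-5 = 1 → [6, 1, 9, 4, 9, 3]
j=2: ys[2] = 1-9 = -8 → [6, 1, -8, 4, 9, 3]
j=3: ys[3] = (-8)-4 = -12 → [6, 1, -8, -12, 9, 3]
j=4: ys[4] = (-12)-9 = -21 → [6, 1, -8, -12, -21, 3]
j=5: ys[5] = (-21)-3 = -24 → [6, 1, -8, -12, -21, -24]
sum = -58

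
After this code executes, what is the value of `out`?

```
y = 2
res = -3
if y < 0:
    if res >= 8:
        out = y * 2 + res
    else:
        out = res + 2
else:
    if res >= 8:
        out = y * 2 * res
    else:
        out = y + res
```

-1

y=2, res=-3
y < 0 is False; res >= 8 is False
→ out = y + res = -1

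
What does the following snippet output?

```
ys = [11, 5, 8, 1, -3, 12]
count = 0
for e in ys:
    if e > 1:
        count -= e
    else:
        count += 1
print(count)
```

e=11: >1, count = 0-11 = -11
e=5: >1, count = (-11)-5 = -16
e=8: >1, count = (-16)-8 = -24
e=1: not >1, count = (-24)+1 = -23
e=-3: not >1, count = (-23)+1 = -22
e=12: >1, count = (-22)-12 = -34

-34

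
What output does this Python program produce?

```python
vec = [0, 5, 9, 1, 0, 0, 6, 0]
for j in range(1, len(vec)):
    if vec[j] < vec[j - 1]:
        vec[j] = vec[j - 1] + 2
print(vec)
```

[0, 5, 9, 11, 13, 15, 17, 19]

j=1: 5>=0, unchanged → [0, 5, 9, 1, 0, 0, 6, 0]
j=2: 9>=5, unchanged → [0, 5, 9, 1, 0, 0, 6, 0]
j=3: 1<9, vec[3] = 9+2 = 11 → [0, 5, 9, 11, 0, 0, 6, 0]
j=4: 0<11, vec[4] = 11+2 = 13 → [0, 5, 9, 11, 13, 0, 6, 0]
j=5: 0<13, vec[5] = 13+2 = 15 → [0, 5, 9, 11, 13, 15, 6, 0]
j=6: 6<15, vec[6] = 15+2 = 17 → [0, 5, 9, 11, 13, 15, 17, 0]
j=7: 0<17, vec[7] = 17+2 = 19 → [0, 5, 9, 11, 13, 15, 17, 19]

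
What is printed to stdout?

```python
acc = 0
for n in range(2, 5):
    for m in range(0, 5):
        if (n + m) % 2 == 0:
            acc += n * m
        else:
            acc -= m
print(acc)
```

34

n=2,m=0: even sum, acc = 0+0 = 0
n=2,m=1: odd sum, acc = 0-1 = -1
n=2,m=2: even sum, acc = (-1)+4 = 3
n=2,m=3: odd sum, acc = 3-3 = 0
n=2,m=4: even sum, acc = 0+8 = 8
n=3,m=0: odd sum, acc = 8-0 = 8
n=3,m=1: even sum, acc = 8+3 = 11
n=3,m=2: odd sum, acc = 11-2 = 9
n=3,m=3: even sum, acc = 9+9 = 18
n=3,m=4: odd sum, acc = 18-4 = 14
n=4,m=0: even sum, acc = 14+0 = 14
n=4,m=1: odd sum, acc = 14-1 = 13
n=4,m=2: even sum, acc = 13+8 = 21
n=4,m=3: odd sum, acc = 21-3 = 18
n=4,m=4: even sum, acc = 18+16 = 34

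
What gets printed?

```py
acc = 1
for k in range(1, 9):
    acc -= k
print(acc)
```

k=1: acc = 1-1 = 0
k=2: acc = 0-2 = -2
k=3: acc = (-2)-3 = -5
k=4: acc = (-5)-4 = -9
k=5: acc = (-9)-5 = -14
k=6: acc = (-14)-6 = -20
k=7: acc = (-20)-7 = -27
k=8: acc = (-27)-8 = -35

-35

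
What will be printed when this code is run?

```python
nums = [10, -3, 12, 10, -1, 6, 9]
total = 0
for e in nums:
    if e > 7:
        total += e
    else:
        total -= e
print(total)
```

39

e=10: >7, total = 0+10 = 10
e=-3: not >7, total = 10-(-3) = 13
e=12: >7, total = 13+12 = 25
e=10: >7, total = 25+10 = 35
e=-1: not >7, total = 35-(-1) = 36
e=6: not >7, total = 36-6 = 30
e=9: >7, total = 30+9 = 39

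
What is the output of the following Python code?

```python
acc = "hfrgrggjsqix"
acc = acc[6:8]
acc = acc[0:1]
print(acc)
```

slice [6:8] → 'gj'
slice [0:1] → 'g'

g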